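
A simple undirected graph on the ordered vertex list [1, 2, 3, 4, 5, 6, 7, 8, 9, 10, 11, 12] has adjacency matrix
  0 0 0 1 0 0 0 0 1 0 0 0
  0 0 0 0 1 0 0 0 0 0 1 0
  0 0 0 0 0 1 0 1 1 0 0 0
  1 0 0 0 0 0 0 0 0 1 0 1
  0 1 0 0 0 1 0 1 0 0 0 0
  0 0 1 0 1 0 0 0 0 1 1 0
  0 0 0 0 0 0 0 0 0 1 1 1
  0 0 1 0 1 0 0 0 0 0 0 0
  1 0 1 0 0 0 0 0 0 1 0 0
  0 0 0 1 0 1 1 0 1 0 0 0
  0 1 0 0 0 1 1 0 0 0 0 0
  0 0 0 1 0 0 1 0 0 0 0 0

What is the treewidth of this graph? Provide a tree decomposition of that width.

Treewidth 3.
One such decomposition:
Bags: B1 = {2, 3, 5, 8}  B2 = {2, 3, 5, 6}  B3 = {2, 3, 6, 11}  B4 = {3, 6, 9, 11}  B5 = {6, 9, 10, 11}  B6 = {7, 9, 10, 11}  B7 = {1, 7, 9, 10}  B8 = {1, 4, 7, 10}  B9 = {1, 4, 7, 12}
Tree: B1–B2, B2–B3, B3–B4, B4–B5, B5–B6, B6–B7, B7–B8, B8–B9

Each bag holds 4 vertices, so the decomposition has width 3, which upper-bounds the treewidth. For the lower bound: the 4 vertex sets {2,5,8}, {3}, {6}, {7,9,10,11} are disjoint, each induces a connected subgraph, and every pair is joined by at least one edge of G. Contracting each set to a single vertex therefore yields K_{4} as a minor, and since treewidth is minor-monotone, tw(G) ≥ tw(K_{4}) = 3. The upper and lower bounds meet at 3, so that is the treewidth.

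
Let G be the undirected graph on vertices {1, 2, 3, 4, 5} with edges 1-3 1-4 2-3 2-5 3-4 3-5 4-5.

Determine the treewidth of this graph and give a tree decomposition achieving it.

Treewidth 2.
One optimal decomposition is:
Bags: B1 = {2, 3, 5}  B2 = {3, 4, 5}  B3 = {1, 3, 4}
Tree: B1–B2, B2–B3

The largest bag has 3 vertices, giving width 2; this decomposition certifies tw(G) ≤ 2. Conversely, {2, 3, 5} is a clique of size 3, and the vertices of any clique must share a bag in every tree decomposition; so some bag has ≥ 3 vertices and tw(G) ≥ 2. Combining the bounds, tw(G) = 2.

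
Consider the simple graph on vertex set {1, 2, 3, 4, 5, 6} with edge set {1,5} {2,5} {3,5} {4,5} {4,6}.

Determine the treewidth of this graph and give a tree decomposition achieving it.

Every bag has size at most 2, so the width is 2 − 1 = 1 and tw(G) ≤ 1. G has an edge, so its treewidth is at least 1. Hence tw(G) = 1 exactly.

Treewidth 1.
One such decomposition:
Bags: B1 = {4, 6}  B2 = {4, 5}  B3 = {2, 5}  B4 = {3, 5}  B5 = {1, 5}
Tree: B1–B2, B2–B3, B2–B4, B4–B5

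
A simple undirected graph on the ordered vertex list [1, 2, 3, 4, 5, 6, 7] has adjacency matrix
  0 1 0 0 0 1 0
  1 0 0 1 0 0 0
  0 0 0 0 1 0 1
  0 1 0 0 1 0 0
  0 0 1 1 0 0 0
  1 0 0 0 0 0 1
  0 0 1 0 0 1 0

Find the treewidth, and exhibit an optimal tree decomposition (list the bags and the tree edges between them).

Treewidth 2.
One such decomposition:
Bags: B1 = {1, 6, 7}  B2 = {1, 2, 7}  B3 = {2, 4, 7}  B4 = {4, 5, 7}  B5 = {3, 5, 7}
Tree: B1–B2, B2–B3, B3–B4, B4–B5

Every bag has size at most 3, so the width is 3 − 1 = 2 and tw(G) ≤ 2. Since 7–6–1–2–4–5–3–7 is a cycle in G, G is not acyclic. Forests are exactly the graphs of treewidth ≤ 1, so tw(G) ≥ 2. The upper and lower bounds meet at 2, so that is the treewidth.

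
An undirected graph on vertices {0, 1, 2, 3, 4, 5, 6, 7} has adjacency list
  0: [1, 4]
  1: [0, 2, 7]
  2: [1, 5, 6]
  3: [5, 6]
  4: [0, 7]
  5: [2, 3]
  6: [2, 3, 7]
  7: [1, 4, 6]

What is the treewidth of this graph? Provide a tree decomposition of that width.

Every bag has size at most 3, so the width is 3 − 1 = 2 and tw(G) ≤ 2. Since 4–0–1–7–4 is a cycle in G, G is not acyclic. Forests are exactly the graphs of treewidth ≤ 1, so tw(G) ≥ 2. Hence tw(G) = 2 exactly.

Treewidth 2.
One optimal decomposition is:
Bags: B1 = {0, 4, 7}  B2 = {0, 1, 7}  B3 = {1, 6, 7}  B4 = {1, 2, 6}  B5 = {2, 3, 6}  B6 = {2, 3, 5}
Tree: B1–B2, B2–B3, B3–B4, B4–B5, B5–B6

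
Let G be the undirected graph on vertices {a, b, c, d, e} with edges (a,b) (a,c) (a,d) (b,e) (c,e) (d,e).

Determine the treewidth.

2

A width-2 tree decomposition is:
Bags: B1 = {a, c, e}  B2 = {a, b, e}  B3 = {a, d, e}
Tree: B1–B2, B2–B3
The largest bag has 3 vertices, giving width 2; this decomposition certifies tw(G) ≤ 2. Since c–e–b–a–c is a cycle in G, G is not acyclic. Forests are exactly the graphs of treewidth ≤ 1, so tw(G) ≥ 2. The upper and lower bounds meet at 2, so that is the treewidth.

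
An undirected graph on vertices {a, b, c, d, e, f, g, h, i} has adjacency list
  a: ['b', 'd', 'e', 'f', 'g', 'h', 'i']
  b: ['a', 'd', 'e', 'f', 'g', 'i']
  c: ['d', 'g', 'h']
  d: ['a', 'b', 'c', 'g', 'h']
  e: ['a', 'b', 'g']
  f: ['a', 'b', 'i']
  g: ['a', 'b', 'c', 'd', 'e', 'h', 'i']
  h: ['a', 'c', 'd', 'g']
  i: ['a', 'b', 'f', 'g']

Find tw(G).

3

A width-3 tree decomposition is:
Bags: B1 = {a, b, d, g}  B2 = {a, b, g, i}  B3 = {a, b, f, i}  B4 = {a, b, e, g}  B5 = {a, d, g, h}  B6 = {c, d, g, h}
Tree: B1–B2, B2–B3, B1–B4, B1–B5, B5–B6
The largest bag has 4 vertices, giving width 3; this decomposition certifies tw(G) ≤ 3. For the lower bound, the 4 vertices {c, d, g, h} are pairwise adjacent, and any tree decomposition puts a clique entirely inside one bag — forcing width ≥ 3. Therefore the treewidth is 3.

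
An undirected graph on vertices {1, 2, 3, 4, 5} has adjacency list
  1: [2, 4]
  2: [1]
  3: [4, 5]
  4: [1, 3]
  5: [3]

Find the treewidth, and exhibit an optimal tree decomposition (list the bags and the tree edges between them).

Each bag holds 2 vertices, so the decomposition has width 1, which upper-bounds the treewidth. Any graph with an edge has treewidth ≥ 1, and G has the edge 2–1. Therefore the treewidth is 1.

Treewidth 1.
One such decomposition:
Bags: B1 = {1, 2}  B2 = {1, 4}  B3 = {3, 4}  B4 = {3, 5}
Tree: B1–B2, B2–B3, B3–B4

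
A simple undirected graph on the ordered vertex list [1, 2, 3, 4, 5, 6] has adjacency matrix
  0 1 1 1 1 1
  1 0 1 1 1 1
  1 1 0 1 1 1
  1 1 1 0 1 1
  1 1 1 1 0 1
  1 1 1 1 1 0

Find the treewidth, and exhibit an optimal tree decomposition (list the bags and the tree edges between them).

Treewidth 5.
Bags: B1 = {1, 2, 3, 4, 5, 6}
Tree: (single bag)

A single bag containing all 6 vertices is trivially a valid decomposition of width 5. On the other hand G contains the 6-clique {1, 2, 3, 4, 5, 6}. A clique must lie in a single bag of any decomposition, so no decomposition can have width below 5. The upper and lower bounds meet at 5, so that is the treewidth.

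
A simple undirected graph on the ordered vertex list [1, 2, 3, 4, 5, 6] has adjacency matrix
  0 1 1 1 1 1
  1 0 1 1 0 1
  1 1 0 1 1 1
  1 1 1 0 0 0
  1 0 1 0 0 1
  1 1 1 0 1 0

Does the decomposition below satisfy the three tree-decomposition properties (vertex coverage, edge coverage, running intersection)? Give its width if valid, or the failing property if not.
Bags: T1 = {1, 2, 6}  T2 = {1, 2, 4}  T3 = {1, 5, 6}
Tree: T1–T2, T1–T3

No — vertex 3 appears in no bag.

A tree decomposition must satisfy three properties: every vertex lies in some bag; for every edge, both endpoints lie together in some bag; and for every vertex, the bags containing it form a connected subtree. Here vertex 3 appears in no bag, so the decomposition is invalid.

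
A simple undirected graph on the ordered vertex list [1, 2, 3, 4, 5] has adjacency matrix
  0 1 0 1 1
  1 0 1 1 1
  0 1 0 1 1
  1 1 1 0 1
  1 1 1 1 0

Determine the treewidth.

A width-3 tree decomposition is:
Bags: B1 = {1, 2, 4, 5}  B2 = {2, 3, 4, 5}
Tree: B1–B2
The largest bag has 4 vertices, giving width 3; this decomposition certifies tw(G) ≤ 3. For the lower bound, the 4 vertices {1, 2, 4, 5} are pairwise adjacent, and any tree decomposition puts a clique entirely inside one bag — forcing width ≥ 3. Hence tw(G) = 3 exactly.

3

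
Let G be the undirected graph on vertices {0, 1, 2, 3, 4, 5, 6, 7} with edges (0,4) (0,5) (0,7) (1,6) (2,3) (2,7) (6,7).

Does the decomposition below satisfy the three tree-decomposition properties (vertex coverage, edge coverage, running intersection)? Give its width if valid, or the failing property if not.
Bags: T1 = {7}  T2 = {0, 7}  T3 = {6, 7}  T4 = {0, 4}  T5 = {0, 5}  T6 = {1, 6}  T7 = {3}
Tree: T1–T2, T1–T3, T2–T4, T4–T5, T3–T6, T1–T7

A tree decomposition must satisfy three properties: every vertex lies in some bag; for every edge, both endpoints lie together in some bag; and for every vertex, the bags containing it form a connected subtree. Here vertex 2 appears in no bag, so the decomposition is invalid.

No — vertex 2 appears in no bag.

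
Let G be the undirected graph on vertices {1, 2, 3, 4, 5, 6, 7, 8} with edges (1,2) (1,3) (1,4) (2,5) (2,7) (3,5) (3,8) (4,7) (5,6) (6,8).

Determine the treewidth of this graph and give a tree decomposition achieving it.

Treewidth 2.
One such decomposition:
Bags: B1 = {1, 4, 7}  B2 = {1, 2, 7}  B3 = {1, 2, 3}  B4 = {2, 3, 5}  B5 = {3, 5, 8}  B6 = {5, 6, 8}
Tree: B1–B2, B2–B3, B3–B4, B4–B5, B5–B6

The largest bag has 3 vertices, giving width 2; this decomposition certifies tw(G) ≤ 2. The edges 4–7–2–1–4 form a cycle, so G is not a tree and its treewidth is at least 2. Combining the bounds, tw(G) = 2.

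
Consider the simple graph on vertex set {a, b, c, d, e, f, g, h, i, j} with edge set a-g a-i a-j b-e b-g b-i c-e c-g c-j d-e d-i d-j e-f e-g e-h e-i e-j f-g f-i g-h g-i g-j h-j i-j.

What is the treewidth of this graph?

A width-3 tree decomposition is:
Bags: B1 = {d, e, i, j}  B2 = {e, g, i, j}  B3 = {e, g, h, j}  B4 = {c, e, g, j}  B5 = {b, e, g, i}  B6 = {e, f, g, i}  B7 = {a, g, i, j}
Tree: B1–B2, B2–B3, B3–B4, B2–B5, B2–B6, B2–B7
Each bag holds 4 vertices, so the decomposition has width 3, which upper-bounds the treewidth. On the other hand G contains the 4-clique {d, e, i, j}. A clique must lie in a single bag of any decomposition, so no decomposition can have width below 3. Therefore the treewidth is 3.

3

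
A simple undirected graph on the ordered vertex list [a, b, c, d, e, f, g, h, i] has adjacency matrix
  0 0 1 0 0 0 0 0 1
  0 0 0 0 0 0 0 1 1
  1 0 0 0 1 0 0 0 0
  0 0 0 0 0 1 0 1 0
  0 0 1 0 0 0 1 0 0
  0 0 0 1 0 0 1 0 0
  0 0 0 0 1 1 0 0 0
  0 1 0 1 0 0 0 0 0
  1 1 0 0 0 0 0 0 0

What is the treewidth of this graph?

2

A width-2 tree decomposition is:
Bags: B1 = {d, f, g}  B2 = {d, e, g}  B3 = {c, d, e}  B4 = {a, c, d}  B5 = {a, d, i}  B6 = {b, d, i}  B7 = {b, d, h}
Tree: B1–B2, B2–B3, B3–B4, B4–B5, B5–B6, B6–B7
The largest bag has 3 vertices, giving width 2; this decomposition certifies tw(G) ≤ 2. The edges d–f–g–e–c–a–i–b–h–d form a cycle, so G is not a tree and its treewidth is at least 2. Therefore the treewidth is 2.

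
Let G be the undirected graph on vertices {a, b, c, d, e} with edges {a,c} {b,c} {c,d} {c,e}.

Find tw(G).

1

A width-1 tree decomposition is:
Bags: B1 = {c, e}  B2 = {a, c}  B3 = {b, c}  B4 = {c, d}
Tree: B1–B2, B2–B3, B3–B4
Every bag has size at most 2, so the width is 2 − 1 = 1 and tw(G) ≤ 1. G has an edge, so its treewidth is at least 1. Hence tw(G) = 1 exactly.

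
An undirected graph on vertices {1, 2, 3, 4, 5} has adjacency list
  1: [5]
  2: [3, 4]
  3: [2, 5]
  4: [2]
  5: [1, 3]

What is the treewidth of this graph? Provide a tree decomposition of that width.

Treewidth 1.
One optimal decomposition is:
Bags: B1 = {2, 4}  B2 = {2, 3}  B3 = {3, 5}  B4 = {1, 5}
Tree: B1–B2, B2–B3, B3–B4

Each bag holds 2 vertices, so the decomposition has width 1, which upper-bounds the treewidth. Since G has at least one edge (e.g. 4–2), it is not an edgeless graph, so tw(G) ≥ 1. Combining the bounds, tw(G) = 1.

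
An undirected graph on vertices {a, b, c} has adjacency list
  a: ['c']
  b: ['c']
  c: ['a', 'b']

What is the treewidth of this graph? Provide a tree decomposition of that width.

Every bag has size at most 2, so the width is 2 − 1 = 1 and tw(G) ≤ 1. G has an edge, so its treewidth is at least 1. The upper and lower bounds meet at 1, so that is the treewidth.

Treewidth 1.
One optimal decomposition is:
Bags: B1 = {b, c}  B2 = {a, c}
Tree: B1–B2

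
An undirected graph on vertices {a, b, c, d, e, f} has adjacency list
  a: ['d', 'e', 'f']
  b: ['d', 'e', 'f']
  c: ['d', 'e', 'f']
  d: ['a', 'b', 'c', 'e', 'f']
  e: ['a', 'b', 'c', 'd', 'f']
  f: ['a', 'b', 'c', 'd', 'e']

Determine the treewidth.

A width-3 tree decomposition is:
Bags: B1 = {a, d, e, f}  B2 = {c, d, e, f}  B3 = {b, d, e, f}
Tree: B1–B2, B2–B3
Every bag has size at most 4, so the width is 4 − 1 = 3 and tw(G) ≤ 3. On the other hand G contains the 4-clique {c, d, e, f}. A clique must lie in a single bag of any decomposition, so no decomposition can have width below 3. Hence tw(G) = 3 exactly.

3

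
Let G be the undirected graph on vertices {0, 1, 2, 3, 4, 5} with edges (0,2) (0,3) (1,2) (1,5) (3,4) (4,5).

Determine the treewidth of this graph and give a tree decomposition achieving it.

Treewidth 2.
One such decomposition:
Bags: B1 = {0, 1, 2}  B2 = {0, 1, 3}  B3 = {1, 3, 4}  B4 = {1, 4, 5}
Tree: B1–B2, B2–B3, B3–B4

Every bag has size at most 3, so the width is 3 − 1 = 2 and tw(G) ≤ 2. Since 1–2–0–3–4–5–1 is a cycle in G, G is not acyclic. Forests are exactly the graphs of treewidth ≤ 1, so tw(G) ≥ 2. Therefore the treewidth is 2.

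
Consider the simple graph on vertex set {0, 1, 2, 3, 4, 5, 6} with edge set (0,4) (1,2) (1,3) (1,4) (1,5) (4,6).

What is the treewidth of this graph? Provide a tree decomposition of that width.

Treewidth 1.
One such decomposition:
Bags: B1 = {1, 4}  B2 = {0, 4}  B3 = {1, 2}  B4 = {1, 5}  B5 = {4, 6}  B6 = {1, 3}
Tree: B1–B2, B1–B3, B3–B4, B1–B5, B1–B6

The largest bag has 2 vertices, giving width 1; this decomposition certifies tw(G) ≤ 1. Since G has at least one edge (e.g. 4–1), it is not an edgeless graph, so tw(G) ≥ 1. Therefore the treewidth is 1.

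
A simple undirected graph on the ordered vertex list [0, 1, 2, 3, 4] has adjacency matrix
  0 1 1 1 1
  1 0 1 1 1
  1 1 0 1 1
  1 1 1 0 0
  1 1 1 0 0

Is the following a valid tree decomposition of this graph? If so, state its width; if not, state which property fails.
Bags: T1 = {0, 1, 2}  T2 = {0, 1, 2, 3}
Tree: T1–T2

No — vertex 4 appears in no bag.

A tree decomposition must satisfy three properties: every vertex lies in some bag; for every edge, both endpoints lie together in some bag; and for every vertex, the bags containing it form a connected subtree. Here vertex 4 appears in no bag, so the decomposition is invalid.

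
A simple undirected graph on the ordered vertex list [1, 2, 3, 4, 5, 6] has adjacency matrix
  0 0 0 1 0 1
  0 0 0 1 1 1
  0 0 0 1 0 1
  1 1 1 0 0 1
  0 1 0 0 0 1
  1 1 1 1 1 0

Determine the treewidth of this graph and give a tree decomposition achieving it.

Each bag holds 3 vertices, so the decomposition has width 2, which upper-bounds the treewidth. On the other hand G contains the 3-clique {1, 4, 6}. A clique must lie in a single bag of any decomposition, so no decomposition can have width below 2. The upper and lower bounds meet at 2, so that is the treewidth.

Treewidth 2.
Bags: B1 = {2, 4, 6}  B2 = {2, 5, 6}  B3 = {3, 4, 6}  B4 = {1, 4, 6}
Tree: B1–B2, B1–B3, B3–B4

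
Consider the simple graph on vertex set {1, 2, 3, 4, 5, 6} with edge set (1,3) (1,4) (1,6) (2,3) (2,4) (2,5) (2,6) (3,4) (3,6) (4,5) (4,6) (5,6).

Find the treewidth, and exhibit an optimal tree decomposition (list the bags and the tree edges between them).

Treewidth 3.
One optimal decomposition is:
Bags: B1 = {2, 3, 4, 6}  B2 = {1, 3, 4, 6}  B3 = {2, 4, 5, 6}
Tree: B1–B2, B1–B3

The largest bag has 4 vertices, giving width 3; this decomposition certifies tw(G) ≤ 3. Conversely, {1, 3, 4, 6} is a clique of size 4, and the vertices of any clique must share a bag in every tree decomposition; so some bag has ≥ 4 vertices and tw(G) ≥ 3. Hence tw(G) = 3 exactly.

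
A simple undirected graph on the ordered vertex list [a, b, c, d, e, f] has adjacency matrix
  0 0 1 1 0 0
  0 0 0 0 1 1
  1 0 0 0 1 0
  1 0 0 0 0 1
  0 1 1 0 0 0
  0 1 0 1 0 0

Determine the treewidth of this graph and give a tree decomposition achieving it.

Every bag has size at most 3, so the width is 3 − 1 = 2 and tw(G) ≤ 2. The edges a–d–f–b–e–c–a form a cycle, so G is not a tree and its treewidth is at least 2. The upper and lower bounds meet at 2, so that is the treewidth.

Treewidth 2.
Bags: B1 = {a, d, f}  B2 = {a, b, f}  B3 = {a, b, e}  B4 = {a, c, e}
Tree: B1–B2, B2–B3, B3–B4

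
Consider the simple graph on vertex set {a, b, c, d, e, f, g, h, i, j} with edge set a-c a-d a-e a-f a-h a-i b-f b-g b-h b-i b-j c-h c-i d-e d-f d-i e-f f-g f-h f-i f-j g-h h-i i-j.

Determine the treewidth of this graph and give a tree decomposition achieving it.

Every bag has size at most 4, so the width is 4 − 1 = 3 and tw(G) ≤ 3. For the lower bound, the 4 vertices {a, c, h, i} are pairwise adjacent, and any tree decomposition puts a clique entirely inside one bag — forcing width ≥ 3. Combining the bounds, tw(G) = 3.

Treewidth 3.
One such decomposition:
Bags: B1 = {b, f, i, j}  B2 = {b, f, h, i}  B3 = {a, f, h, i}  B4 = {a, c, h, i}  B5 = {a, d, f, i}  B6 = {a, d, e, f}  B7 = {b, f, g, h}
Tree: B1–B2, B2–B3, B3–B4, B3–B5, B5–B6, B2–B7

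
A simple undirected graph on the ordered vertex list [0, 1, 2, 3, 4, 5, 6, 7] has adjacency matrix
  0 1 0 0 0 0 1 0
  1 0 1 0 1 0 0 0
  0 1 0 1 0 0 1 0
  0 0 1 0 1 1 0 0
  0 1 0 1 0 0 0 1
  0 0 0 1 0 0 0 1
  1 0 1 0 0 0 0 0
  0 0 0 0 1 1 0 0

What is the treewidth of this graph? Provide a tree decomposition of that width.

Treewidth 2.
One optimal decomposition is:
Bags: B1 = {3, 5, 7}  B2 = {3, 4, 7}  B3 = {2, 3, 4}  B4 = {1, 2, 4}  B5 = {1, 2, 6}  B6 = {0, 1, 6}
Tree: B1–B2, B2–B3, B3–B4, B4–B5, B5–B6

Each bag holds 3 vertices, so the decomposition has width 2, which upper-bounds the treewidth. The edges 5–7–4–3–5 form a cycle, so G is not a tree and its treewidth is at least 2. Combining the bounds, tw(G) = 2.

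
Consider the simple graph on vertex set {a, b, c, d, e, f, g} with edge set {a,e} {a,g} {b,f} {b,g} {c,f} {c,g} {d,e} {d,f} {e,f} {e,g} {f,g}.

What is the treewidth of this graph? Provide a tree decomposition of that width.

The largest bag has 3 vertices, giving width 2; this decomposition certifies tw(G) ≤ 2. For the lower bound, the 3 vertices {a, e, g} are pairwise adjacent, and any tree decomposition puts a clique entirely inside one bag — forcing width ≥ 2. Combining the bounds, tw(G) = 2.

Treewidth 2.
One such decomposition:
Bags: B1 = {a, e, g}  B2 = {e, f, g}  B3 = {c, f, g}  B4 = {d, e, f}  B5 = {b, f, g}
Tree: B1–B2, B2–B3, B2–B4, B2–B5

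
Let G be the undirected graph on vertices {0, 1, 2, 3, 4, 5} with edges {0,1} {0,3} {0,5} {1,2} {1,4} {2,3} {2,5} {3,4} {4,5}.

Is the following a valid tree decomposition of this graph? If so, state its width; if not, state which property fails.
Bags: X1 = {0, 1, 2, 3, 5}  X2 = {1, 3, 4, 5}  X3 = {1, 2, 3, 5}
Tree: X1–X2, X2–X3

No — bags containing vertex 2 are not connected in the tree.

A tree decomposition must satisfy three properties: every vertex lies in some bag; for every edge, both endpoints lie together in some bag; and for every vertex, the bags containing it form a connected subtree. Here bags containing vertex 2 are not connected in the tree, so the decomposition is invalid.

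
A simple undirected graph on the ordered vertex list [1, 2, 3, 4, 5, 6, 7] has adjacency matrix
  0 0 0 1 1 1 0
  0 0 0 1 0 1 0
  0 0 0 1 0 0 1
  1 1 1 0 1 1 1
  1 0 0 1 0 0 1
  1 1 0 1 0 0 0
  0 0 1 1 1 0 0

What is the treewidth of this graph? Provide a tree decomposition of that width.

Treewidth 2.
One optimal decomposition is:
Bags: B1 = {4, 5, 7}  B2 = {1, 4, 5}  B3 = {1, 4, 6}  B4 = {3, 4, 7}  B5 = {2, 4, 6}
Tree: B1–B2, B2–B3, B1–B4, B3–B5

Each bag holds 3 vertices, so the decomposition has width 2, which upper-bounds the treewidth. Conversely, {1, 4, 5} is a clique of size 3, and the vertices of any clique must share a bag in every tree decomposition; so some bag has ≥ 3 vertices and tw(G) ≥ 2. Combining the bounds, tw(G) = 2.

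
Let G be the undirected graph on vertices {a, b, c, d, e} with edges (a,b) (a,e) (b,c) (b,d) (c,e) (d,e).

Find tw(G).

A width-2 tree decomposition is:
Bags: B1 = {a, b, e}  B2 = {b, d, e}  B3 = {b, c, e}
Tree: B1–B2, B2–B3
Each bag holds 3 vertices, so the decomposition has width 2, which upper-bounds the treewidth. For the lower bound, G contains the cycle e–a–b–d–e, so G is not a forest; only forests have treewidth ≤ 1, hence tw(G) ≥ 2. Hence tw(G) = 2 exactly.

2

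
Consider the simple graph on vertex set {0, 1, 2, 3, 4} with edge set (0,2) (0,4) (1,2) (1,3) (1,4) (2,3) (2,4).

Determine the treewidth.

A width-2 tree decomposition is:
Bags: B1 = {0, 2, 4}  B2 = {1, 2, 4}  B3 = {1, 2, 3}
Tree: B1–B2, B2–B3
The largest bag has 3 vertices, giving width 2; this decomposition certifies tw(G) ≤ 2. On the other hand G contains the 3-clique {0, 2, 4}. A clique must lie in a single bag of any decomposition, so no decomposition can have width below 2. The upper and lower bounds meet at 2, so that is the treewidth.

2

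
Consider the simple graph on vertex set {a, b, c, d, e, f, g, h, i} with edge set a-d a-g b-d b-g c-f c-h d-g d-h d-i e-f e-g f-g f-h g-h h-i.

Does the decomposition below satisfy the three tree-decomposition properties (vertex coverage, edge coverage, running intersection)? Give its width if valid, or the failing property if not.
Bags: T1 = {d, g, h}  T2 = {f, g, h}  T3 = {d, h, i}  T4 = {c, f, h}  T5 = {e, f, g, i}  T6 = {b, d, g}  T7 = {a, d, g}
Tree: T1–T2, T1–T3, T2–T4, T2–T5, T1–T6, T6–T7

A tree decomposition must satisfy three properties: every vertex lies in some bag; for every edge, both endpoints lie together in some bag; and for every vertex, the bags containing it form a connected subtree. Here bags containing vertex i are not connected in the tree, so the decomposition is invalid.

No — bags containing vertex i are not connected in the tree.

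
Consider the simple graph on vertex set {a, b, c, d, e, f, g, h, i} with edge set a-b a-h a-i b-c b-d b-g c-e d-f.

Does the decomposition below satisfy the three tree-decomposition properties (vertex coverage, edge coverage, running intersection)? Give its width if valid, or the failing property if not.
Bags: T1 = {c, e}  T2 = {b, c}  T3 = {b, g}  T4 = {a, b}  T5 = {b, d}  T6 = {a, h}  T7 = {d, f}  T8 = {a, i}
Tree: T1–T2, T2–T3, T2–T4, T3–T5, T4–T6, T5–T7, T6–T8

Every vertex of G appears in some bag (union = {a, b, c, d, e, f, g, h, i}); every edge is covered by a bag; and for each vertex v the set of bags containing v is connected in the bag tree. The decomposition is therefore valid. The largest bag has 2 vertices, so the width is 1.

Yes; width 1.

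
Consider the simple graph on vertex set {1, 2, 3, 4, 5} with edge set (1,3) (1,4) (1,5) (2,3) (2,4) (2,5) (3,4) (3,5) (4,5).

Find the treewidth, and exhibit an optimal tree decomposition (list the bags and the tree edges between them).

Each bag holds 4 vertices, so the decomposition has width 3, which upper-bounds the treewidth. For the lower bound, the 4 vertices {1, 3, 4, 5} are pairwise adjacent, and any tree decomposition puts a clique entirely inside one bag — forcing width ≥ 3. The upper and lower bounds meet at 3, so that is the treewidth.

Treewidth 3.
One optimal decomposition is:
Bags: B1 = {1, 3, 4, 5}  B2 = {2, 3, 4, 5}
Tree: B1–B2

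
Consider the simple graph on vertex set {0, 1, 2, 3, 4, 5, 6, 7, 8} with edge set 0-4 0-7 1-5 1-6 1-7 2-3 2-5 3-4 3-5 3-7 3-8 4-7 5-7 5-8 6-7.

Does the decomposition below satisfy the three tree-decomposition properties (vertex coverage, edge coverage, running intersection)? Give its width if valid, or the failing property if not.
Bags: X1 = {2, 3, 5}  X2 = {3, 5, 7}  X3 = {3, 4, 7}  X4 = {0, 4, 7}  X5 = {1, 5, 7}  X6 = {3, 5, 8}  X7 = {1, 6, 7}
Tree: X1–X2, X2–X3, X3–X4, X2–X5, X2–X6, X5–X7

Yes; width 2.

Checking the three conditions: (i) the bags cover all of {0, 1, 2, 3, 4, 5, 6, 7, 8}; (ii) for each edge, some bag contains both endpoints; (iii) the bags containing any fixed vertex form a subtree. All hold, so the decomposition is valid with width 3 − 1 = 2.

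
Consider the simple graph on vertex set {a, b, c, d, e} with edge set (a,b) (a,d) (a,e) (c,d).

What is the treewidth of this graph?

A width-1 tree decomposition is:
Bags: B1 = {a, b}  B2 = {a, e}  B3 = {a, d}  B4 = {c, d}
Tree: B1–B2, B1–B3, B3–B4
Each bag holds 2 vertices, so the decomposition has width 1, which upper-bounds the treewidth. Any graph with an edge has treewidth ≥ 1, and G has the edge a–b. The upper and lower bounds meet at 1, so that is the treewidth.

1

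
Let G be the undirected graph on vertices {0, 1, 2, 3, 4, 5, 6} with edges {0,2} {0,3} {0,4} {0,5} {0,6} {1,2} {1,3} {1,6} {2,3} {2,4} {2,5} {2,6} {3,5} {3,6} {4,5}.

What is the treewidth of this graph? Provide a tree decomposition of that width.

The largest bag has 4 vertices, giving width 3; this decomposition certifies tw(G) ≤ 3. On the other hand G contains the 4-clique {0, 2, 3, 5}. A clique must lie in a single bag of any decomposition, so no decomposition can have width below 3. Therefore the treewidth is 3.

Treewidth 3.
One optimal decomposition is:
Bags: B1 = {0, 2, 3, 6}  B2 = {0, 2, 3, 5}  B3 = {0, 2, 4, 5}  B4 = {1, 2, 3, 6}
Tree: B1–B2, B2–B3, B1–B4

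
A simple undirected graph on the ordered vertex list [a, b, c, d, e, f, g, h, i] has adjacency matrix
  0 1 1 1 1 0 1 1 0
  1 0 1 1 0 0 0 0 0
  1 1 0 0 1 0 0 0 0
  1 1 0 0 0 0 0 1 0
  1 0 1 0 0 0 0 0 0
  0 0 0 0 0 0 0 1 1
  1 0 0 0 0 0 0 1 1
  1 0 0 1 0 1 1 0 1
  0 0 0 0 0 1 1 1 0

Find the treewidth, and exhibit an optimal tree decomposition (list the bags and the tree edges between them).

Treewidth 2.
Bags: B1 = {g, h, i}  B2 = {a, g, h}  B3 = {f, h, i}  B4 = {a, d, h}  B5 = {a, b, d}  B6 = {a, b, c}  B7 = {a, c, e}
Tree: B1–B2, B1–B3, B2–B4, B4–B5, B5–B6, B6–B7

Each bag holds 3 vertices, so the decomposition has width 2, which upper-bounds the treewidth. On the other hand G contains the 3-clique {a, d, h}. A clique must lie in a single bag of any decomposition, so no decomposition can have width below 2. Combining the bounds, tw(G) = 2.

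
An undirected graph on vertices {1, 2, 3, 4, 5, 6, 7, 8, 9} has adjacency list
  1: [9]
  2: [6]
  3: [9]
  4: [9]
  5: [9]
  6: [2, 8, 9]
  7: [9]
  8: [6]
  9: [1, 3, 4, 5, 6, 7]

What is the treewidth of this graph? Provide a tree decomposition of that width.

Treewidth 1.
One optimal decomposition is:
Bags: B1 = {3, 9}  B2 = {7, 9}  B3 = {5, 9}  B4 = {6, 9}  B5 = {1, 9}  B6 = {2, 6}  B7 = {4, 9}  B8 = {6, 8}
Tree: B1–B2, B1–B3, B2–B4, B1–B5, B4–B6, B4–B7, B6–B8

Every bag has size at most 2, so the width is 2 − 1 = 1 and tw(G) ≤ 1. Since G has at least one edge (e.g. 9–3), it is not an edgeless graph, so tw(G) ≥ 1. Combining the bounds, tw(G) = 1.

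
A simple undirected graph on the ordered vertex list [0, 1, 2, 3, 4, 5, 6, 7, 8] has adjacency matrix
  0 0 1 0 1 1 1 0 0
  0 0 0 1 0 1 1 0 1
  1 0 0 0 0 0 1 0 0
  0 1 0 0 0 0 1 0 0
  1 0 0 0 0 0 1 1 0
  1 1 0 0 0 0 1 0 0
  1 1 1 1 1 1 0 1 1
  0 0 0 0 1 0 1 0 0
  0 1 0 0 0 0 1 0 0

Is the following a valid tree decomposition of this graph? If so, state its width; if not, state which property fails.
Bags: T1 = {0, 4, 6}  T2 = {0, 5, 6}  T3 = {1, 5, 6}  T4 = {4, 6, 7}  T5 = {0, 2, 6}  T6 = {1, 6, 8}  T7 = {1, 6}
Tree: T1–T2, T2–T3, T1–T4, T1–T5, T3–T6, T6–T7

No — vertex 3 appears in no bag.

A tree decomposition must satisfy three properties: every vertex lies in some bag; for every edge, both endpoints lie together in some bag; and for every vertex, the bags containing it form a connected subtree. Here vertex 3 appears in no bag, so the decomposition is invalid.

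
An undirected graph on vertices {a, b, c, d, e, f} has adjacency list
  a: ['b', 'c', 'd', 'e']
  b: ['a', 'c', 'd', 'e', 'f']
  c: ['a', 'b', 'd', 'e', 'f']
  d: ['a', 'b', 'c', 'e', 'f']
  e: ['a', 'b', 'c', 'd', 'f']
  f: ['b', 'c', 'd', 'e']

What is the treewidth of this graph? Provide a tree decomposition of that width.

Treewidth 4.
One such decomposition:
Bags: B1 = {b, c, d, e, f}  B2 = {a, b, c, d, e}
Tree: B1–B2

Every bag has size at most 5, so the width is 5 − 1 = 4 and tw(G) ≤ 4. On the other hand G contains the 5-clique {b, c, d, e, f}. A clique must lie in a single bag of any decomposition, so no decomposition can have width below 4. Combining the bounds, tw(G) = 4.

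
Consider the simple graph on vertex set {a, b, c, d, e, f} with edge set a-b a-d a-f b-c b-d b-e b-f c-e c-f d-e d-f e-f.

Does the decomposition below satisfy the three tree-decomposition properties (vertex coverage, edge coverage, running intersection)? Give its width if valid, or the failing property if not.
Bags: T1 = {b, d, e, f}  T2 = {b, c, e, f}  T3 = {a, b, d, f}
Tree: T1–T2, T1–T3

Vertex coverage: the bags together contain {a, b, c, d, e, f}, the full vertex set. Edge coverage: each edge of G has both endpoints in at least one bag. Running intersection: for every vertex, the bags containing it form a connected subtree. All three properties hold, so this is a valid tree decomposition of width max|bag| − 1 = 3, and hence tw(G) ≤ 3.

Yes; width 3.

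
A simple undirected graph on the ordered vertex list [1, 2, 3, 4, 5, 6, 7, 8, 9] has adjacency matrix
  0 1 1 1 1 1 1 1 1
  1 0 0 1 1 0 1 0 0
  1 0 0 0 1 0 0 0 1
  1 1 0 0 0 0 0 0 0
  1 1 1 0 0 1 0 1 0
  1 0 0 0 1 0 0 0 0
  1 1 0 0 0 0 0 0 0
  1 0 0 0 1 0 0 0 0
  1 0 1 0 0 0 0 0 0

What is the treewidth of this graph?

2

A width-2 tree decomposition is:
Bags: B1 = {1, 3, 5}  B2 = {1, 5, 8}  B3 = {1, 2, 5}  B4 = {1, 5, 6}  B5 = {1, 2, 4}  B6 = {1, 3, 9}  B7 = {1, 2, 7}
Tree: B1–B2, B2–B3, B2–B4, B3–B5, B1–B6, B3–B7
Every bag has size at most 3, so the width is 3 − 1 = 2 and tw(G) ≤ 2. Conversely, {1, 3, 9} is a clique of size 3, and the vertices of any clique must share a bag in every tree decomposition; so some bag has ≥ 3 vertices and tw(G) ≥ 2. Combining the bounds, tw(G) = 2.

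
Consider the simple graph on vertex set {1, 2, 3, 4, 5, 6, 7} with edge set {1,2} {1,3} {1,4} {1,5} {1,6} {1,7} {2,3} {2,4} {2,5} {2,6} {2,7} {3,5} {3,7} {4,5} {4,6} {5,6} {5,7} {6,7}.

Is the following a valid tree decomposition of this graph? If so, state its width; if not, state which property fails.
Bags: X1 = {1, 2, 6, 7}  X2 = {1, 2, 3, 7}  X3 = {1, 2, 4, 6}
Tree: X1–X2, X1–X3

No — vertex 5 appears in no bag.

A tree decomposition must satisfy three properties: every vertex lies in some bag; for every edge, both endpoints lie together in some bag; and for every vertex, the bags containing it form a connected subtree. Here vertex 5 appears in no bag, so the decomposition is invalid.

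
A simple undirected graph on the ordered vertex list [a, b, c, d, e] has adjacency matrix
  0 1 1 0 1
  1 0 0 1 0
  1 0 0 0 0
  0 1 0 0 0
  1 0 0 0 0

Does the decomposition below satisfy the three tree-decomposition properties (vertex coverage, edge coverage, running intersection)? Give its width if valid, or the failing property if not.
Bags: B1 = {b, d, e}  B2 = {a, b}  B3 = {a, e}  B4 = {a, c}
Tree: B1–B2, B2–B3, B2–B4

No — bags containing vertex e are not connected in the tree.

A tree decomposition must satisfy three properties: every vertex lies in some bag; for every edge, both endpoints lie together in some bag; and for every vertex, the bags containing it form a connected subtree. Here bags containing vertex e are not connected in the tree, so the decomposition is invalid.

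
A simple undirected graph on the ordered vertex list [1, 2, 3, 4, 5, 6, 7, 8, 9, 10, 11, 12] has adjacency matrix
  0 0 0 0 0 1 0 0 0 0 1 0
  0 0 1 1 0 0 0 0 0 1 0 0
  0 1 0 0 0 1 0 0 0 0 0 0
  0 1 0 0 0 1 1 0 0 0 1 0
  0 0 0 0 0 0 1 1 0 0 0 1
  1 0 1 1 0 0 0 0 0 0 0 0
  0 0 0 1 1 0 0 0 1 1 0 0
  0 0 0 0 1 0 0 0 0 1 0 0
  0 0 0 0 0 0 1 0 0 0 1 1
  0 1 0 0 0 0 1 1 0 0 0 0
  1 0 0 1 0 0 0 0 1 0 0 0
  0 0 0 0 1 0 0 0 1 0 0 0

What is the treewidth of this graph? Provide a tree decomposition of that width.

Treewidth 3.
One optimal decomposition is:
Bags: B1 = {5, 8, 10, 12}  B2 = {5, 7, 10, 12}  B3 = {7, 9, 10, 12}  B4 = {2, 7, 9, 10}  B5 = {2, 4, 7, 9}  B6 = {2, 4, 9, 11}  B7 = {2, 3, 4, 11}  B8 = {3, 4, 6, 11}  B9 = {1, 3, 6, 11}
Tree: B1–B2, B2–B3, B3–B4, B4–B5, B5–B6, B6–B7, B7–B8, B8–B9

Each bag holds 4 vertices, so the decomposition has width 3, which upper-bounds the treewidth. For the lower bound: the 4 vertex sets {5,8,12}, {10}, {7}, {2,4,9,11} are disjoint, each induces a connected subgraph, and every pair is joined by at least one edge of G. Contracting each set to a single vertex therefore yields K_{4} as a minor, and since treewidth is minor-monotone, tw(G) ≥ tw(K_{4}) = 3. Therefore the treewidth is 3.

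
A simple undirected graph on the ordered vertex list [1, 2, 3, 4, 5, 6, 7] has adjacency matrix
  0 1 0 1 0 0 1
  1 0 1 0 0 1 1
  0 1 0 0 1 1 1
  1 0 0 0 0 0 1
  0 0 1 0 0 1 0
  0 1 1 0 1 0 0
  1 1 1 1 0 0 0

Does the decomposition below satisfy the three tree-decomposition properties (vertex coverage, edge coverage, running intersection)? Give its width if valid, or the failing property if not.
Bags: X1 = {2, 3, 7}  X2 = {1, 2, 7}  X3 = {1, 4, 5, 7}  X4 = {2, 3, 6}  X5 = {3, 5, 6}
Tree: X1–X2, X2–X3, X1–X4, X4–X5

A tree decomposition must satisfy three properties: every vertex lies in some bag; for every edge, both endpoints lie together in some bag; and for every vertex, the bags containing it form a connected subtree. Here bags containing vertex 5 are not connected in the tree, so the decomposition is invalid.

No — bags containing vertex 5 are not connected in the tree.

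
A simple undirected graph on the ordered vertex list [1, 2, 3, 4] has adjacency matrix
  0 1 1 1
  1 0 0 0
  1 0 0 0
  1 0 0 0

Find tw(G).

A width-1 tree decomposition is:
Bags: B1 = {1, 2}  B2 = {1, 4}  B3 = {1, 3}
Tree: B1–B2, B1–B3
Every bag has size at most 2, so the width is 2 − 1 = 1 and tw(G) ≤ 1. Any graph with an edge has treewidth ≥ 1, and G has the edge 1–2. The upper and lower bounds meet at 1, so that is the treewidth.

1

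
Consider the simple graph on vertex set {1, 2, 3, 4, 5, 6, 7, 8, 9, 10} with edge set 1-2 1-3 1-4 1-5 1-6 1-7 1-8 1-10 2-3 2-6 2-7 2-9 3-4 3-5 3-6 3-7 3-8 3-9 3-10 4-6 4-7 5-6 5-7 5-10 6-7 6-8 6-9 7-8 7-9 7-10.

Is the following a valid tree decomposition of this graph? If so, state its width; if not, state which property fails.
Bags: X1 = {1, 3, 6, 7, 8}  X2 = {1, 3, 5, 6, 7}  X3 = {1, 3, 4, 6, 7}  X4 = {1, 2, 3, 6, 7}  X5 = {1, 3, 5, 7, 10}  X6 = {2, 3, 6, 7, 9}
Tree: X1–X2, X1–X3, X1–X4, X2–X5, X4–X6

Yes; width 4.

Vertex coverage: the bags together contain {1, 2, 3, 4, 5, 6, 7, 8, 9, 10}, the full vertex set. Edge coverage: each edge of G has both endpoints in at least one bag. Running intersection: for every vertex, the bags containing it form a connected subtree. All three properties hold, so this is a valid tree decomposition of width max|bag| − 1 = 4, and hence tw(G) ≤ 4.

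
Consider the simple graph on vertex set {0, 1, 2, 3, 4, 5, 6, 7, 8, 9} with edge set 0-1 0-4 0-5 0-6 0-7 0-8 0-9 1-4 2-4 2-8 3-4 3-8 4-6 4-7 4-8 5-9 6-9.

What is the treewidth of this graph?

2

A width-2 tree decomposition is:
Bags: B1 = {0, 4, 8}  B2 = {0, 1, 4}  B3 = {3, 4, 8}  B4 = {2, 4, 8}  B5 = {0, 4, 6}  B6 = {0, 6, 9}  B7 = {0, 5, 9}  B8 = {0, 4, 7}
Tree: B1–B2, B1–B3, B3–B4, B1–B5, B5–B6, B6–B7, B1–B8
The largest bag has 3 vertices, giving width 2; this decomposition certifies tw(G) ≤ 2. Conversely, {0, 5, 9} is a clique of size 3, and the vertices of any clique must share a bag in every tree decomposition; so some bag has ≥ 3 vertices and tw(G) ≥ 2. Hence tw(G) = 2 exactly.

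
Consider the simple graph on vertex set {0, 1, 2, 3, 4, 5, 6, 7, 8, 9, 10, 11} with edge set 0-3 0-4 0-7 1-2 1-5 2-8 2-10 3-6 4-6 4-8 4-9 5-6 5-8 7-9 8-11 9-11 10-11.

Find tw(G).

A width-3 tree decomposition is:
Bags: B1 = {1, 2, 10, 11}  B2 = {1, 2, 8, 11}  B3 = {1, 5, 8, 11}  B4 = {5, 8, 9, 11}  B5 = {4, 5, 8, 9}  B6 = {4, 5, 6, 9}  B7 = {4, 6, 7, 9}  B8 = {0, 4, 6, 7}  B9 = {0, 3, 6, 7}
Tree: B1–B2, B2–B3, B3–B4, B4–B5, B5–B6, B6–B7, B7–B8, B8–B9
Every bag has size at most 4, so the width is 4 − 1 = 3 and tw(G) ≤ 3. For the lower bound: the 4 vertex sets {1,2,10}, {11}, {8}, {4,5,6,9} are disjoint, each induces a connected subgraph, and every pair is joined by at least one edge of G. Contracting each set to a single vertex therefore yields K_{4} as a minor, and since treewidth is minor-monotone, tw(G) ≥ tw(K_{4}) = 3. Therefore the treewidth is 3.

3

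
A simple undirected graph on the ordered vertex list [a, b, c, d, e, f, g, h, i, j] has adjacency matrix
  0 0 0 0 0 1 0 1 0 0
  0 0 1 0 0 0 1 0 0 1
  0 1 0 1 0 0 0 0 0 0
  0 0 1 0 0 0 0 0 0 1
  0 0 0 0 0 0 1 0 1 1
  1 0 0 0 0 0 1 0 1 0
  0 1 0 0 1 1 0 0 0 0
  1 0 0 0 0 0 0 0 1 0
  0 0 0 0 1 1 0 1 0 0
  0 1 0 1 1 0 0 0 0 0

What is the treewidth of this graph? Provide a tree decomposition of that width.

Treewidth 2.
Bags: B1 = {a, f, h}  B2 = {f, h, i}  B3 = {f, g, i}  B4 = {e, g, i}  B5 = {b, e, g}  B6 = {b, e, j}  B7 = {b, c, j}  B8 = {c, d, j}
Tree: B1–B2, B2–B3, B3–B4, B4–B5, B5–B6, B6–B7, B7–B8

Every bag has size at most 3, so the width is 3 − 1 = 2 and tw(G) ≤ 2. Since a–h–i–f–a is a cycle in G, G is not acyclic. Forests are exactly the graphs of treewidth ≤ 1, so tw(G) ≥ 2. Therefore the treewidth is 2.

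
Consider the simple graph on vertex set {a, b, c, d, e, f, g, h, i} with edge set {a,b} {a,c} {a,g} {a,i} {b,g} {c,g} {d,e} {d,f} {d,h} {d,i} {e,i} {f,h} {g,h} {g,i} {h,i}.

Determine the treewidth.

2

A width-2 tree decomposition is:
Bags: B1 = {g, h, i}  B2 = {a, g, i}  B3 = {d, h, i}  B4 = {a, b, g}  B5 = {a, c, g}  B6 = {d, f, h}  B7 = {d, e, i}
Tree: B1–B2, B1–B3, B2–B4, B4–B5, B3–B6, B3–B7
The largest bag has 3 vertices, giving width 2; this decomposition certifies tw(G) ≤ 2. On the other hand G contains the 3-clique {d, e, i}. A clique must lie in a single bag of any decomposition, so no decomposition can have width below 2. Therefore the treewidth is 2.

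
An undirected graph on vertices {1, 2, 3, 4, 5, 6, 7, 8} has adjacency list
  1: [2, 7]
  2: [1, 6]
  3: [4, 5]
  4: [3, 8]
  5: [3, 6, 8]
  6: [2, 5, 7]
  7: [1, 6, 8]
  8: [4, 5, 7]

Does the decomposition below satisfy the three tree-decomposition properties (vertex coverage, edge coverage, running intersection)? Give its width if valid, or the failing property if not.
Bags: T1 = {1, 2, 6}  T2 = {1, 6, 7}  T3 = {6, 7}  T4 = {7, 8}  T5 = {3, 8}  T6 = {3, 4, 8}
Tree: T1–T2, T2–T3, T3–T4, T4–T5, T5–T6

No — vertex 5 appears in no bag.

A tree decomposition must satisfy three properties: every vertex lies in some bag; for every edge, both endpoints lie together in some bag; and for every vertex, the bags containing it form a connected subtree. Here vertex 5 appears in no bag, so the decomposition is invalid.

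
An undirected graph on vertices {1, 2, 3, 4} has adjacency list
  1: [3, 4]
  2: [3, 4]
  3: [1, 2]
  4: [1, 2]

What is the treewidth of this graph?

A width-2 tree decomposition is:
Bags: B1 = {2, 3, 4}  B2 = {1, 3, 4}
Tree: B1–B2
The largest bag has 3 vertices, giving width 2; this decomposition certifies tw(G) ≤ 2. For the lower bound, G contains the cycle 4–2–3–1–4, so G is not a forest; only forests have treewidth ≤ 1, hence tw(G) ≥ 2. Combining the bounds, tw(G) = 2.

2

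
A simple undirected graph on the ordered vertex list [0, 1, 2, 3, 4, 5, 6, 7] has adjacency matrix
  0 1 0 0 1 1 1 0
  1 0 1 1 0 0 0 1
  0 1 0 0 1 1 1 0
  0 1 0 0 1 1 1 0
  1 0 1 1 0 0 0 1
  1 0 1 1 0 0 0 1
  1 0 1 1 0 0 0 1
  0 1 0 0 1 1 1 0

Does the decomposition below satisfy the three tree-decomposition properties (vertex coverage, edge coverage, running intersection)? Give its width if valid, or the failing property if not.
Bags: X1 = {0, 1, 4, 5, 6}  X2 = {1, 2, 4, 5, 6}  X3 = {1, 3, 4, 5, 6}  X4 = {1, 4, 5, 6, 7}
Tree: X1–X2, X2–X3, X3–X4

Vertex coverage: the bags together contain {0, 1, 2, 3, 4, 5, 6, 7}, the full vertex set. Edge coverage: each edge of G has both endpoints in at least one bag. Running intersection: for every vertex, the bags containing it form a connected subtree. All three properties hold, so this is a valid tree decomposition of width max|bag| − 1 = 4, and hence tw(G) ≤ 4.

Yes; width 4.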